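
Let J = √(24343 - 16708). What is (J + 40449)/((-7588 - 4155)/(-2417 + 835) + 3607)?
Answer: 63990318/5718017 + 1582*√7635/5718017 ≈ 11.215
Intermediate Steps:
J = √7635 ≈ 87.379
(J + 40449)/((-7588 - 4155)/(-2417 + 835) + 3607) = (√7635 + 40449)/((-7588 - 4155)/(-2417 + 835) + 3607) = (40449 + √7635)/(-11743/(-1582) + 3607) = (40449 + √7635)/(-11743*(-1/1582) + 3607) = (40449 + √7635)/(11743/1582 + 3607) = (40449 + √7635)/(5718017/1582) = (40449 + √7635)*(1582/5718017) = 63990318/5718017 + 1582*√7635/5718017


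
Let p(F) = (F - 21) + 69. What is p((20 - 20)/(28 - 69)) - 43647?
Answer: -43599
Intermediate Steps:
p(F) = 48 + F (p(F) = (-21 + F) + 69 = 48 + F)
p((20 - 20)/(28 - 69)) - 43647 = (48 + (20 - 20)/(28 - 69)) - 43647 = (48 + 0/(-41)) - 43647 = (48 + 0*(-1/41)) - 43647 = (48 + 0) - 43647 = 48 - 43647 = -43599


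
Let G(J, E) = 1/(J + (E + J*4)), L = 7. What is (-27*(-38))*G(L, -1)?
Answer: 513/17 ≈ 30.176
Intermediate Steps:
G(J, E) = 1/(E + 5*J) (G(J, E) = 1/(J + (E + 4*J)) = 1/(E + 5*J))
(-27*(-38))*G(L, -1) = (-27*(-38))/(-1 + 5*7) = 1026/(-1 + 35) = 1026/34 = 1026*(1/34) = 513/17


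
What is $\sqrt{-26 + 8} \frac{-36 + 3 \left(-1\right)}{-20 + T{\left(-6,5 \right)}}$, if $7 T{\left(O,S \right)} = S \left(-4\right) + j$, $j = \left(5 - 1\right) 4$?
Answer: $\frac{91 i \sqrt{2}}{16} \approx 8.0433 i$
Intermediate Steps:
$j = 16$ ($j = 4 \cdot 4 = 16$)
$T{\left(O,S \right)} = \frac{16}{7} - \frac{4 S}{7}$ ($T{\left(O,S \right)} = \frac{S \left(-4\right) + 16}{7} = \frac{- 4 S + 16}{7} = \frac{16 - 4 S}{7} = \frac{16}{7} - \frac{4 S}{7}$)
$\sqrt{-26 + 8} \frac{-36 + 3 \left(-1\right)}{-20 + T{\left(-6,5 \right)}} = \sqrt{-26 + 8} \frac{-36 + 3 \left(-1\right)}{-20 + \left(\frac{16}{7} - \frac{20}{7}\right)} = \sqrt{-18} \frac{-36 - 3}{-20 + \left(\frac{16}{7} - \frac{20}{7}\right)} = 3 i \sqrt{2} \left(- \frac{39}{-20 - \frac{4}{7}}\right) = 3 i \sqrt{2} \left(- \frac{39}{- \frac{144}{7}}\right) = 3 i \sqrt{2} \left(\left(-39\right) \left(- \frac{7}{144}\right)\right) = 3 i \sqrt{2} \cdot \frac{91}{48} = \frac{91 i \sqrt{2}}{16}$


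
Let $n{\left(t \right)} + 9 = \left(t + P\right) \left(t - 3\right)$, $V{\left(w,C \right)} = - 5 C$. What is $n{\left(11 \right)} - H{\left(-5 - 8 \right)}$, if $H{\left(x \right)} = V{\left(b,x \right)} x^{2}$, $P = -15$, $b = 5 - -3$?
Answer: $-11026$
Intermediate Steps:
$b = 8$ ($b = 5 + 3 = 8$)
$H{\left(x \right)} = - 5 x^{3}$ ($H{\left(x \right)} = - 5 x x^{2} = - 5 x^{3}$)
$n{\left(t \right)} = -9 + \left(-15 + t\right) \left(-3 + t\right)$ ($n{\left(t \right)} = -9 + \left(t - 15\right) \left(t - 3\right) = -9 + \left(-15 + t\right) \left(-3 + t\right)$)
$n{\left(11 \right)} - H{\left(-5 - 8 \right)} = \left(36 + 11^{2} - 198\right) - - 5 \left(-5 - 8\right)^{3} = \left(36 + 121 - 198\right) - - 5 \left(-13\right)^{3} = -41 - \left(-5\right) \left(-2197\right) = -41 - 10985 = -11026$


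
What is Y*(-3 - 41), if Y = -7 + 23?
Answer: -704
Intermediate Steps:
Y = 16
Y*(-3 - 41) = 16*(-3 - 41) = 16*(-44) = -704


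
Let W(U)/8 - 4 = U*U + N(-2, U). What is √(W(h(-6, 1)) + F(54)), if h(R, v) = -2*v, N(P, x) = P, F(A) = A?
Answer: √102 ≈ 10.100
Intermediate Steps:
W(U) = 16 + 8*U² (W(U) = 32 + 8*(U*U - 2) = 32 + 8*(U² - 2) = 32 + 8*(-2 + U²) = 32 + (-16 + 8*U²) = 16 + 8*U²)
√(W(h(-6, 1)) + F(54)) = √((16 + 8*(-2*1)²) + 54) = √((16 + 8*(-2)²) + 54) = √((16 + 8*4) + 54) = √((16 + 32) + 54) = √(48 + 54) = √102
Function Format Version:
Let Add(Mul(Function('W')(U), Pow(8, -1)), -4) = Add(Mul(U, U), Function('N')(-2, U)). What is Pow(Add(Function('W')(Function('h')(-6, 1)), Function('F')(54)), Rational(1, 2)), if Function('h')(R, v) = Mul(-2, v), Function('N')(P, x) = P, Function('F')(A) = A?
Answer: Pow(102, Rational(1, 2)) ≈ 10.100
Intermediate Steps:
Function('W')(U) = Add(16, Mul(8, Pow(U, 2))) (Function('W')(U) = Add(32, Mul(8, Add(Mul(U, U), -2))) = Add(32, Mul(8, Add(Pow(U, 2), -2))) = Add(32, Mul(8, Add(-2, Pow(U, 2)))) = Add(32, Add(-16, Mul(8, Pow(U, 2)))) = Add(16, Mul(8, Pow(U, 2))))
Pow(Add(Function('W')(Function('h')(-6, 1)), Function('F')(54)), Rational(1, 2)) = Pow(Add(Add(16, Mul(8, Pow(Mul(-2, 1), 2))), 54), Rational(1, 2)) = Pow(Add(Add(16, Mul(8, Pow(-2, 2))), 54), Rational(1, 2)) = Pow(Add(Add(16, Mul(8, 4)), 54), Rational(1, 2)) = Pow(Add(Add(16, 32), 54), Rational(1, 2)) = Pow(Add(48, 54), Rational(1, 2)) = Pow(102, Rational(1, 2))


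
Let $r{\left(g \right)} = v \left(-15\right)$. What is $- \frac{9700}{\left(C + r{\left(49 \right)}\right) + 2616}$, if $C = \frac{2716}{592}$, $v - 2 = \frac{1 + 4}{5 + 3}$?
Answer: $- \frac{2871200}{764039} \approx -3.7579$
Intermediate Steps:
$v = \frac{21}{8}$ ($v = 2 + \frac{1 + 4}{5 + 3} = 2 + \frac{5}{8} = \frac{21}{8} \approx 2.625$)
$C = \frac{679}{148}$ ($C = 2716 \cdot \frac{1}{592} = \frac{679}{148} \approx 4.5878$)
$r{\left(g \right)} = - \frac{315}{8}$ ($r{\left(g \right)} = \frac{21}{8} \left(-15\right) = - \frac{315}{8}$)
$- \frac{9700}{\left(C + r{\left(49 \right)}\right) + 2616} = - \frac{9700}{\left(\frac{679}{148} - \frac{315}{8}\right) + 2616} = - \frac{9700}{- \frac{10297}{296} + 2616} = - \frac{9700}{\frac{764039}{296}} = \left(-9700\right) \frac{296}{764039} = - \frac{2871200}{764039}$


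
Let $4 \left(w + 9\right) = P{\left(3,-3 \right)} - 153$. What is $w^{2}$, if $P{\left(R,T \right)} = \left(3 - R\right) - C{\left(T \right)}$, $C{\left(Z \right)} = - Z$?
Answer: $2304$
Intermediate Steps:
$P{\left(R,T \right)} = 3 + T - R$ ($P{\left(R,T \right)} = \left(3 - R\right) - - T = \left(3 - R\right) + T = 3 + T - R$)
$w = -48$ ($w = -9 + \frac{\left(3 - 3 - 3\right) - 153}{4} = -9 + \frac{-3 - 153}{4} = -9 + \frac{1}{4} \left(-156\right) = -9 - 39 = -48$)
$w^{2} = \left(-48\right)^{2} = 2304$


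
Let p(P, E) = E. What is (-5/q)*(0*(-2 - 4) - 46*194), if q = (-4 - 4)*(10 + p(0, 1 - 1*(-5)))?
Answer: -11155/32 ≈ -348.59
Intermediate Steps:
q = -128 (q = (-4 - 4)*(10 + (1 - 1*(-5))) = -8*(10 + (1 + 5)) = -8*(10 + 6) = -8*16 = -128)
(-5/q)*(0*(-2 - 4) - 46*194) = (-5/(-128))*(0*(-2 - 4) - 46*194) = (-5*(-1/128))*(0*(-6) - 8924) = 5*(0 - 8924)/128 = (5/128)*(-8924) = -11155/32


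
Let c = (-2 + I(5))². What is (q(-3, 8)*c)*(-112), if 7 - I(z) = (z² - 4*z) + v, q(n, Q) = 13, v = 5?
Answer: -36400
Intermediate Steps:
I(z) = 2 - z² + 4*z (I(z) = 7 - ((z² - 4*z) + 5) = 7 - (5 + z² - 4*z) = 7 + (-5 - z² + 4*z) = 2 - z² + 4*z)
c = 25 (c = (-2 + (2 - 1*5² + 4*5))² = (-2 + (2 - 1*25 + 20))² = (-2 + (2 - 25 + 20))² = (-2 - 3)² = (-5)² = 25)
(q(-3, 8)*c)*(-112) = (13*25)*(-112) = 325*(-112) = -36400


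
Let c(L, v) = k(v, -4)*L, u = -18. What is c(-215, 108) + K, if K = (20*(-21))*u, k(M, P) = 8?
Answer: 5840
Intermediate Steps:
c(L, v) = 8*L
K = 7560 (K = (20*(-21))*(-18) = -420*(-18) = 7560)
c(-215, 108) + K = 8*(-215) + 7560 = -1720 + 7560 = 5840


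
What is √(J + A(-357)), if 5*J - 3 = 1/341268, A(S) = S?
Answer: I*√10376928824055/170634 ≈ 18.879*I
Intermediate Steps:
J = 204761/341268 (J = ⅗ + (⅕)/341268 = ⅗ + (⅕)*(1/341268) = ⅗ + 1/1706340 = 204761/341268 ≈ 0.60000)
√(J + A(-357)) = √(204761/341268 - 357) = √(-121627915/341268) = I*√10376928824055/170634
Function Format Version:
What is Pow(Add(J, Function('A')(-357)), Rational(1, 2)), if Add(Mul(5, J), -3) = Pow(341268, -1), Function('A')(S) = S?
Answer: Mul(Rational(1, 170634), I, Pow(10376928824055, Rational(1, 2))) ≈ Mul(18.879, I)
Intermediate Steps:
J = Rational(204761, 341268) (J = Add(Rational(3, 5), Mul(Rational(1, 5), Pow(341268, -1))) = Add(Rational(3, 5), Mul(Rational(1, 5), Rational(1, 341268))) = Add(Rational(3, 5), Rational(1, 1706340)) = Rational(204761, 341268) ≈ 0.60000)
Pow(Add(J, Function('A')(-357)), Rational(1, 2)) = Pow(Add(Rational(204761, 341268), -357), Rational(1, 2)) = Pow(Rational(-121627915, 341268), Rational(1, 2)) = Mul(Rational(1, 170634), I, Pow(10376928824055, Rational(1, 2)))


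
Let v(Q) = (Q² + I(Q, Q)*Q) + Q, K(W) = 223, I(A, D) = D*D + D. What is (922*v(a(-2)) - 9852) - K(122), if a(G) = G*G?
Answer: 82125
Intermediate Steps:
I(A, D) = D + D² (I(A, D) = D² + D = D + D²)
a(G) = G²
v(Q) = Q + Q² + Q²*(1 + Q) (v(Q) = (Q² + (Q*(1 + Q))*Q) + Q = (Q² + Q²*(1 + Q)) + Q = Q + Q² + Q²*(1 + Q))
(922*v(a(-2)) - 9852) - K(122) = (922*((-2)²*(1 + (-2)² + (-2)²*(1 + (-2)²))) - 9852) - 1*223 = (922*(4*(1 + 4 + 4*(1 + 4))) - 9852) - 223 = (922*(4*(1 + 4 + 4*5)) - 9852) - 223 = (922*(4*(1 + 4 + 20)) - 9852) - 223 = (922*(4*25) - 9852) - 223 = (922*100 - 9852) - 223 = (92200 - 9852) - 223 = 82348 - 223 = 82125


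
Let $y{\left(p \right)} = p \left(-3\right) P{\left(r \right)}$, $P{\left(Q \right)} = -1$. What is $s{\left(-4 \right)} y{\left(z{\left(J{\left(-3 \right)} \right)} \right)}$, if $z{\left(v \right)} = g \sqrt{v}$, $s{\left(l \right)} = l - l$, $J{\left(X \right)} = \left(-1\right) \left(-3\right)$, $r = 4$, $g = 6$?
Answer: $0$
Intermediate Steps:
$J{\left(X \right)} = 3$
$s{\left(l \right)} = 0$
$z{\left(v \right)} = 6 \sqrt{v}$
$y{\left(p \right)} = 3 p$ ($y{\left(p \right)} = p \left(-3\right) \left(-1\right) = - 3 p \left(-1\right) = 3 p$)
$s{\left(-4 \right)} y{\left(z{\left(J{\left(-3 \right)} \right)} \right)} = 0 \cdot 3 \cdot 6 \sqrt{3} = 0 \cdot 18 \sqrt{3} = 0$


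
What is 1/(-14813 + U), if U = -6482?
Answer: -1/21295 ≈ -4.6959e-5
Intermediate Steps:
1/(-14813 + U) = 1/(-14813 - 6482) = 1/(-21295) = -1/21295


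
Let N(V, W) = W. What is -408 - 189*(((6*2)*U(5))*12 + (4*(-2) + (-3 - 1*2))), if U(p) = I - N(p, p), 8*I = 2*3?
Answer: 117717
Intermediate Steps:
I = 3/4 (I = (2*3)/8 = (1/8)*6 = 3/4 ≈ 0.75000)
U(p) = 3/4 - p
-408 - 189*(((6*2)*U(5))*12 + (4*(-2) + (-3 - 1*2))) = -408 - 189*(((6*2)*(3/4 - 1*5))*12 + (4*(-2) + (-3 - 1*2))) = -408 - 189*((12*(3/4 - 5))*12 + (-8 + (-3 - 2))) = -408 - 189*((12*(-17/4))*12 + (-8 - 5)) = -408 - 189*(-51*12 - 13) = -408 - 189*(-612 - 13) = -408 - 189*(-625) = -408 + 118125 = 117717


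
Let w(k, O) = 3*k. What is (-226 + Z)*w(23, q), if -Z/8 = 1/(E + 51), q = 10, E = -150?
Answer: -514418/33 ≈ -15588.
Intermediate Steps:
Z = 8/99 (Z = -8/(-150 + 51) = -8/(-99) = -8*(-1/99) = 8/99 ≈ 0.080808)
(-226 + Z)*w(23, q) = (-226 + 8/99)*(3*23) = -22366/99*69 = -514418/33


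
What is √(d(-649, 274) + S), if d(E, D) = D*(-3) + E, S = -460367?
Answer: I*√461838 ≈ 679.59*I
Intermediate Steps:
d(E, D) = E - 3*D (d(E, D) = -3*D + E = E - 3*D)
√(d(-649, 274) + S) = √((-649 - 3*274) - 460367) = √((-649 - 822) - 460367) = √(-1471 - 460367) = √(-461838) = I*√461838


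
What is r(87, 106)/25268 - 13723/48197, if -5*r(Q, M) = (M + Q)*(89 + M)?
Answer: -709531583/1217841796 ≈ -0.58261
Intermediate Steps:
r(Q, M) = -(89 + M)*(M + Q)/5 (r(Q, M) = -(M + Q)*(89 + M)/5 = -(89 + M)*(M + Q)/5)
r(87, 106)/25268 - 13723/48197 = (-89/5*106 - 89/5*87 - ⅕*106² - ⅕*106*87)/25268 - 13723/48197 = (-9434/5 - 7743/5 - ⅕*11236 - 9222/5)*(1/25268) - 13723*1/48197 = (-9434/5 - 7743/5 - 11236/5 - 9222/5)*(1/25268) - 13723/48197 = -7527*1/25268 - 13723/48197 = -7527/25268 - 13723/48197 = -709531583/1217841796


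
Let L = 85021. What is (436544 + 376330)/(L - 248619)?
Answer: -406437/81799 ≈ -4.9687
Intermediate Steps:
(436544 + 376330)/(L - 248619) = (436544 + 376330)/(85021 - 248619) = 812874/(-163598) = 812874*(-1/163598) = -406437/81799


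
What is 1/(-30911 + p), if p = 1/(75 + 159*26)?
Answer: -4209/130104398 ≈ -3.2351e-5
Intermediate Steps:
p = 1/4209 (p = 1/(75 + 4134) = 1/4209 ≈ 0.00023759)
1/(-30911 + p) = 1/(-30911 + 1/4209) = 1/(-130104398/4209) = -4209/130104398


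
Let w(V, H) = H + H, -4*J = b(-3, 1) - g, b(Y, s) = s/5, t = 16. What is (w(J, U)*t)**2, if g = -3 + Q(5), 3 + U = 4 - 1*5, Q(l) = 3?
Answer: 16384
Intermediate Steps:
b(Y, s) = s/5 (b(Y, s) = s*(1/5) = s/5)
U = -4 (U = -3 + (4 - 1*5) = -3 + (4 - 5) = -3 - 1 = -4)
g = 0 (g = -3 + 3 = 0)
J = -1/20 (J = -((1/5)*1 - 1*0)/4 = -(1/5 + 0)/4 = -1/4*1/5 = -1/20 ≈ -0.050000)
w(V, H) = 2*H
(w(J, U)*t)**2 = ((2*(-4))*16)**2 = (-8*16)**2 = (-128)**2 = 16384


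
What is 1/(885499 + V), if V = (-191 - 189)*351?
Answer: 1/752119 ≈ 1.3296e-6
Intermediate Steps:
V = -133380 (V = -380*351 = -133380)
1/(885499 + V) = 1/(885499 - 133380) = 1/752119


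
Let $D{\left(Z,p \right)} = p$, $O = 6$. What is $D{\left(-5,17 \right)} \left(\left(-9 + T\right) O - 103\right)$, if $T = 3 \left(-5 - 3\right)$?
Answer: $-5117$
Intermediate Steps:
$T = -24$ ($T = 3 \left(-8\right) = -24$)
$D{\left(-5,17 \right)} \left(\left(-9 + T\right) O - 103\right) = 17 \left(\left(-9 - 24\right) 6 - 103\right) = 17 \left(\left(-33\right) 6 - 103\right) = 17 \left(-198 - 103\right) = 17 \left(-301\right) = -5117$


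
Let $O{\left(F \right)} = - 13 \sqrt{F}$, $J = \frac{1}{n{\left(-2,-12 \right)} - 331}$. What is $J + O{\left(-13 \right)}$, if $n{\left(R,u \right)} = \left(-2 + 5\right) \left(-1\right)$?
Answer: $- \frac{1}{334} - 13 i \sqrt{13} \approx -0.002994 - 46.872 i$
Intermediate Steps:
$n{\left(R,u \right)} = -3$ ($n{\left(R,u \right)} = 3 \left(-1\right) = -3$)
$J = - \frac{1}{334}$ ($J = \frac{1}{-3 - 331} = \frac{1}{-334} = - \frac{1}{334} \approx -0.002994$)
$J + O{\left(-13 \right)} = - \frac{1}{334} - 13 \sqrt{-13} = - \frac{1}{334} - 13 i \sqrt{13}$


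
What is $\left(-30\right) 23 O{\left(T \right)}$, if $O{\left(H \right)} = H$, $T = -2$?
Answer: $1380$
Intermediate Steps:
$\left(-30\right) 23 O{\left(T \right)} = \left(-30\right) 23 \left(-2\right) = \left(-690\right) \left(-2\right) = 1380$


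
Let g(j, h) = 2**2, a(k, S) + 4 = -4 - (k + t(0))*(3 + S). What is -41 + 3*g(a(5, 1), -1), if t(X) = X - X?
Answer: -29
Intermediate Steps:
t(X) = 0
a(k, S) = -8 - k*(3 + S) (a(k, S) = -4 + (-4 - (k + 0)*(3 + S)) = -4 + (-4 - k*(3 + S)) = -8 - k*(3 + S))
g(j, h) = 4
-41 + 3*g(a(5, 1), -1) = -41 + 3*4 = -41 + 12 = -29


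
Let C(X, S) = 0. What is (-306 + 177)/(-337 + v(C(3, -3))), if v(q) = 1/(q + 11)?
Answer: 1419/3706 ≈ 0.38289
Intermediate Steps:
v(q) = 1/(11 + q)
(-306 + 177)/(-337 + v(C(3, -3))) = (-306 + 177)/(-337 + 1/(11 + 0)) = -129/(-337 + 1/11) = -129/(-3706/11) = -129*(-11/3706) = 1419/3706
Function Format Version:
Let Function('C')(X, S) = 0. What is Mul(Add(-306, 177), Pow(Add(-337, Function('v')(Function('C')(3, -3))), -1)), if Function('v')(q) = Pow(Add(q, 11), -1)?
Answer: Rational(1419, 3706) ≈ 0.38289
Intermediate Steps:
Function('v')(q) = Pow(Add(11, q), -1)
Mul(Add(-306, 177), Pow(Add(-337, Function('v')(Function('C')(3, -3))), -1)) = Mul(Add(-306, 177), Pow(Add(-337, Pow(Add(11, 0), -1)), -1)) = Mul(-129, Pow(Add(-337, Pow(11, -1)), -1)) = Mul(-129, Pow(Add(-337, Rational(1, 11)), -1)) = Mul(-129, Pow(Rational(-3706, 11), -1)) = Mul(-129, Rational(-11, 3706)) = Rational(1419, 3706)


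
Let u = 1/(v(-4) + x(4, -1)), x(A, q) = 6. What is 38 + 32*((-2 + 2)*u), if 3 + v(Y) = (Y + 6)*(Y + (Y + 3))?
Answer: 38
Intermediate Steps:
v(Y) = -3 + (3 + 2*Y)*(6 + Y) (v(Y) = -3 + (Y + 6)*(Y + (Y + 3)) = -3 + (6 + Y)*(Y + (3 + Y)) = -3 + (6 + Y)*(3 + 2*Y) = -3 + (3 + 2*Y)*(6 + Y))
u = -⅐ (u = 1/((15 + 2*(-4)² + 15*(-4)) + 6) = 1/((15 + 2*16 - 60) + 6) = 1/((15 + 32 - 60) + 6) = 1/(-13 + 6) = 1/(-7) = -⅐ ≈ -0.14286)
38 + 32*((-2 + 2)*u) = 38 + 32*((-2 + 2)*(-⅐)) = 38 + 32*(0*(-⅐)) = 38 + 32*0 = 38 + 0 = 38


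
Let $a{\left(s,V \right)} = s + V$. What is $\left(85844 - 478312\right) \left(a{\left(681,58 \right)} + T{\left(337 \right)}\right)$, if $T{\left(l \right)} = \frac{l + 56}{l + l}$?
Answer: $- \frac{97818528086}{337} \approx -2.9026 \cdot 10^{8}$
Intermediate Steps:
$T{\left(l \right)} = \frac{56 + l}{2 l}$
$a{\left(s,V \right)} = V + s$
$\left(85844 - 478312\right) \left(a{\left(681,58 \right)} + T{\left(337 \right)}\right) = \left(85844 - 478312\right) \left(\left(58 + 681\right) + \frac{56 + 337}{2 \cdot 337}\right) = - 392468 \left(739 + \frac{1}{2} \cdot \frac{1}{337} \cdot 393\right) = - 392468 \left(739 + \frac{393}{674}\right) = \left(-392468\right) \frac{498479}{674} = - \frac{97818528086}{337}$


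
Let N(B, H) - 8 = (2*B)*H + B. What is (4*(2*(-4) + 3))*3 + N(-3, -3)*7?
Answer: 101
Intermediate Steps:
N(B, H) = 8 + B + 2*B*H (N(B, H) = 8 + ((2*B)*H + B) = 8 + (2*B*H + B) = 8 + (B + 2*B*H) = 8 + B + 2*B*H)
(4*(2*(-4) + 3))*3 + N(-3, -3)*7 = (4*(2*(-4) + 3))*3 + (8 - 3 + 2*(-3)*(-3))*7 = (4*(-8 + 3))*3 + (8 - 3 + 18)*7 = (4*(-5))*3 + 23*7 = -20*3 + 161 = -60 + 161 = 101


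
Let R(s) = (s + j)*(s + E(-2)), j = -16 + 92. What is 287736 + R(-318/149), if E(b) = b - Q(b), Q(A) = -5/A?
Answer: 6377147505/22201 ≈ 2.8725e+5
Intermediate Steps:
E(b) = b + 5/b (E(b) = b - (-5)/b = b + 5/b)
j = 76
R(s) = (76 + s)*(-9/2 + s) (R(s) = (s + 76)*(s + (-2 + 5/(-2))) = (76 + s)*(s + (-2 + 5*(-½))) = (76 + s)*(s + (-2 - 5/2)) = (76 + s)*(s - 9/2) = (76 + s)*(-9/2 + s))
287736 + R(-318/149) = 287736 + (-342 + (-318/149)² + 143*(-318/149)/2) = 287736 + (-342 + (-318*1/149)² + 143*(-318*1/149)/2) = 287736 + (-342 + (-318/149)² + (143/2)*(-318/149)) = 287736 + (-342 + 101124/22201 - 22737/149) = 287736 - 10879431/22201 = 6377147505/22201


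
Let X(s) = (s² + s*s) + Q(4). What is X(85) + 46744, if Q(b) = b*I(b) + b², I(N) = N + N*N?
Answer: 61290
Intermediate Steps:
I(N) = N + N²
Q(b) = b² + b²*(1 + b) (Q(b) = b*(b*(1 + b)) + b² = b²*(1 + b) + b² = b² + b²*(1 + b))
X(s) = 96 + 2*s² (X(s) = (s² + s*s) + 4²*(2 + 4) = (s² + s²) + 16*6 = 2*s² + 96 = 96 + 2*s²)
X(85) + 46744 = (96 + 2*85²) + 46744 = (96 + 2*7225) + 46744 = (96 + 14450) + 46744 = 14546 + 46744 = 61290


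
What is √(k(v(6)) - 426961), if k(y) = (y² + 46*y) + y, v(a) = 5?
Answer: I*√426701 ≈ 653.22*I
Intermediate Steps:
k(y) = y² + 47*y
√(k(v(6)) - 426961) = √(5*(47 + 5) - 426961) = √(5*52 - 426961) = √(260 - 426961) = √(-426701) = I*√426701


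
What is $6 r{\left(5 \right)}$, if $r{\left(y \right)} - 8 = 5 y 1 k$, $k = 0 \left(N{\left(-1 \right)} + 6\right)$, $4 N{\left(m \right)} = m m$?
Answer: $48$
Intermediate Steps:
$N{\left(m \right)} = \frac{m^{2}}{4}$ ($N{\left(m \right)} = \frac{m m}{4} = \frac{m^{2}}{4}$)
$k = 0$ ($k = 0 \left(\frac{\left(-1\right)^{2}}{4} + 6\right) = 0 \left(\frac{1}{4} \cdot 1 + 6\right) = 0 \left(\frac{1}{4} + 6\right) = 0 \cdot \frac{25}{4} = 0$)
$r{\left(y \right)} = 8$ ($r{\left(y \right)} = 8 + 5 y 1 \cdot 0 = 8 + 5 y 0 = 8 + 0 = 8$)
$6 r{\left(5 \right)} = 6 \cdot 8 = 48$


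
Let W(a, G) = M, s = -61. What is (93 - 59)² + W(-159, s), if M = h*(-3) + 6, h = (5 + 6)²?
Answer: 799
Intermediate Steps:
h = 121 (h = 11² = 121)
M = -357 (M = 121*(-3) + 6 = -363 + 6 = -357)
W(a, G) = -357
(93 - 59)² + W(-159, s) = (93 - 59)² - 357 = 34² - 357 = 1156 - 357 = 799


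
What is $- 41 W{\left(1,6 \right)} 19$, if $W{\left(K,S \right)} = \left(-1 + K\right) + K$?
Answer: $-779$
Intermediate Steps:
$W{\left(K,S \right)} = -1 + 2 K$
$- 41 W{\left(1,6 \right)} 19 = - 41 \left(-1 + 2 \cdot 1\right) 19 = - 41 \left(-1 + 2\right) 19 = \left(-41\right) 1 \cdot 19 = \left(-41\right) 19 = -779$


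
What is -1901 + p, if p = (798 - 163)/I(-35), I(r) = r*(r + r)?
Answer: -931363/490 ≈ -1900.7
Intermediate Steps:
I(r) = 2*r**2 (I(r) = r*(2*r) = 2*r**2)
p = 127/490 (p = (798 - 163)/((2*(-35)**2)) = 635/((2*1225)) = 635/2450 = 635*(1/2450) = 127/490 ≈ 0.25918)
-1901 + p = -1901 + 127/490 = -931363/490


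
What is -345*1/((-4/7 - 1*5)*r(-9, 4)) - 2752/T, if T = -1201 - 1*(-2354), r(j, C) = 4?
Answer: 785061/59956 ≈ 13.094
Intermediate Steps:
T = 1153 (T = -1201 + 2354 = 1153)
-345*1/((-4/7 - 1*5)*r(-9, 4)) - 2752/T = -345*1/(4*(-4/7 - 1*5)) - 2752/1153 = -345*1/(4*(-4*1/7 - 5)) - 2752*1/1153 = -345*1/(4*(-4/7 - 5)) - 2752/1153 = -345/((-39/7*4)) - 2752/1153 = -345/(-156/7) - 2752/1153 = -345*(-7/156) - 2752/1153 = 805/52 - 2752/1153 = 785061/59956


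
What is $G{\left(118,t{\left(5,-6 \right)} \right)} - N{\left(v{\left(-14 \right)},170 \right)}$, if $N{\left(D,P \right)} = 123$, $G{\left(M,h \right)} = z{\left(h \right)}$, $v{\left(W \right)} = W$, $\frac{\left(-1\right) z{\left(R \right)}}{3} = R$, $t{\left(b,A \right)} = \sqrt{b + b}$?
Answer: $-123 - 3 \sqrt{10} \approx -132.49$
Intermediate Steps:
$t{\left(b,A \right)} = \sqrt{2} \sqrt{b}$ ($t{\left(b,A \right)} = \sqrt{2 b} = \sqrt{2} \sqrt{b}$)
$z{\left(R \right)} = - 3 R$
$G{\left(M,h \right)} = - 3 h$
$G{\left(118,t{\left(5,-6 \right)} \right)} - N{\left(v{\left(-14 \right)},170 \right)} = - 3 \sqrt{2} \sqrt{5} - 123 = - 3 \sqrt{10} - 123 = -123 - 3 \sqrt{10}$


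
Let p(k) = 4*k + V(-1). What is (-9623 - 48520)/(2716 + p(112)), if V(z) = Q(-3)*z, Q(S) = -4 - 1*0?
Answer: -19381/1056 ≈ -18.353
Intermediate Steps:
Q(S) = -4 (Q(S) = -4 + 0 = -4)
V(z) = -4*z
p(k) = 4 + 4*k (p(k) = 4*k - 4*(-1) = 4*k + 4 = 4 + 4*k)
(-9623 - 48520)/(2716 + p(112)) = (-9623 - 48520)/(2716 + (4 + 4*112)) = -58143/(2716 + (4 + 448)) = -58143/(2716 + 452) = -58143/3168 = -58143*1/3168 = -19381/1056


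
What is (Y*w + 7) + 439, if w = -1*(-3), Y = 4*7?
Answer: 530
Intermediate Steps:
Y = 28
w = 3
(Y*w + 7) + 439 = (28*3 + 7) + 439 = (84 + 7) + 439 = 91 + 439 = 530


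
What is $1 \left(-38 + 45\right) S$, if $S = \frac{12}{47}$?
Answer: $\frac{84}{47} \approx 1.7872$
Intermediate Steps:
$S = \frac{12}{47}$ ($S = 12 \cdot \frac{1}{47} = \frac{12}{47} \approx 0.25532$)
$1 \left(-38 + 45\right) S = 1 \left(-38 + 45\right) \frac{12}{47} = 1 \cdot 7 \cdot \frac{12}{47} = 7 \cdot \frac{12}{47} = \frac{84}{47}$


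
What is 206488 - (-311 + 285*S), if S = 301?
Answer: 121014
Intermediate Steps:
206488 - (-311 + 285*S) = 206488 - (-311 + 285*301) = 206488 - (-311 + 85785) = 206488 - 1*85474 = 206488 - 85474 = 121014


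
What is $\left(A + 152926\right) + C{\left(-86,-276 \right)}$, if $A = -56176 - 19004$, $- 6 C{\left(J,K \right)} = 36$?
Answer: $77740$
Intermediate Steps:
$C{\left(J,K \right)} = -6$ ($C{\left(J,K \right)} = \left(- \frac{1}{6}\right) 36 = -6$)
$A = -75180$
$\left(A + 152926\right) + C{\left(-86,-276 \right)} = \left(-75180 + 152926\right) - 6 = 77746 - 6 = 77740$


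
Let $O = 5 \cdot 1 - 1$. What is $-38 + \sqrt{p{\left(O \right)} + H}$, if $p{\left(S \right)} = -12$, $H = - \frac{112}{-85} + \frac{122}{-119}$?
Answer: $-38 + \frac{9 i \sqrt{51170}}{595} \approx -38.0 + 3.4216 i$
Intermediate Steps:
$O = 4$ ($O = 5 - 1 = 4$)
$H = \frac{174}{595}$ ($H = \left(-112\right) \left(- \frac{1}{85}\right) + 122 \left(- \frac{1}{119}\right) = \frac{112}{85} - \frac{122}{119} = \frac{174}{595} \approx 0.29244$)
$-38 + \sqrt{p{\left(O \right)} + H} = -38 + \sqrt{-12 + \frac{174}{595}} = -38 + \sqrt{- \frac{6966}{595}} = -38 + \frac{9 i \sqrt{51170}}{595}$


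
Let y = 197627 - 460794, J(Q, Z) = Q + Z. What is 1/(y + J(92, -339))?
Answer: -1/263414 ≈ -3.7963e-6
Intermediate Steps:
y = -263167
1/(y + J(92, -339)) = 1/(-263167 + (92 - 339)) = 1/(-263167 - 247) = 1/(-263414) = -1/263414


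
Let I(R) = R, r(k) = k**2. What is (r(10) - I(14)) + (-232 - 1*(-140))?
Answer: -6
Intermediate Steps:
(r(10) - I(14)) + (-232 - 1*(-140)) = (10**2 - 1*14) + (-232 - 1*(-140)) = (100 - 14) + (-232 + 140) = 86 - 92 = -6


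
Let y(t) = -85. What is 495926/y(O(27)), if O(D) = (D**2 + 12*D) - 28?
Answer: -495926/85 ≈ -5834.4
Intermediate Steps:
O(D) = -28 + D**2 + 12*D
495926/y(O(27)) = 495926/(-85) = 495926*(-1/85) = -495926/85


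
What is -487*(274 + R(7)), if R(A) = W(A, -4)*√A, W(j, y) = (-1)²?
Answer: -133438 - 487*√7 ≈ -1.3473e+5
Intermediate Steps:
W(j, y) = 1
R(A) = √A (R(A) = 1*√A = √A)
-487*(274 + R(7)) = -487*(274 + √7) = -133438 - 487*√7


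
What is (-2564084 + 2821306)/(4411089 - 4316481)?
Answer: 128611/47304 ≈ 2.7188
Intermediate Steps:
(-2564084 + 2821306)/(4411089 - 4316481) = 257222/94608 = 257222*(1/94608) = 128611/47304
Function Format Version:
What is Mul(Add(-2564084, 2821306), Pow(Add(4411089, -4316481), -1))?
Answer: Rational(128611, 47304) ≈ 2.7188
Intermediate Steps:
Mul(Add(-2564084, 2821306), Pow(Add(4411089, -4316481), -1)) = Mul(257222, Pow(94608, -1)) = Mul(257222, Rational(1, 94608)) = Rational(128611, 47304)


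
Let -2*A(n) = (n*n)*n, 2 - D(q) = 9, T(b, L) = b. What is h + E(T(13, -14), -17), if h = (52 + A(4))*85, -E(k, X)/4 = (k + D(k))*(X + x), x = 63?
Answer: 596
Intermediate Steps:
D(q) = -7 (D(q) = 2 - 1*9 = 2 - 9 = -7)
A(n) = -n³/2 (A(n) = -n*n*n/2 = -n²*n/2 = -n³/2)
E(k, X) = -4*(-7 + k)*(63 + X) (E(k, X) = -4*(k - 7)*(X + 63) = -4*(-7 + k)*(63 + X))
h = 1700 (h = (52 - ½*4³)*85 = (52 - ½*64)*85 = (52 - 32)*85 = 20*85 = 1700)
h + E(T(13, -14), -17) = 1700 + (1764 - 252*13 + 28*(-17) - 4*(-17)*13) = 1700 + (1764 - 3276 - 476 + 884) = 1700 - 1104 = 596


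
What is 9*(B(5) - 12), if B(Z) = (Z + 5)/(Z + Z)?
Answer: -99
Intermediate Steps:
B(Z) = (5 + Z)/(2*Z) (B(Z) = (5 + Z)/((2*Z)) = (5 + Z)*(1/(2*Z)) = (5 + Z)/(2*Z))
9*(B(5) - 12) = 9*((½)*(5 + 5)/5 - 12) = 9*((½)*(⅕)*10 - 12) = 9*(1 - 12) = 9*(-11) = -99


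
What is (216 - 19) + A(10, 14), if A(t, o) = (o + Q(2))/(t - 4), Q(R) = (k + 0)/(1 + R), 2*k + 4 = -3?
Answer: 7169/36 ≈ 199.14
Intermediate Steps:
k = -7/2 (k = -2 + (1/2)*(-3) = -2 - 3/2 = -7/2 ≈ -3.5000)
Q(R) = -7/(2*(1 + R)) (Q(R) = (-7/2 + 0)/(1 + R) = -7/(2*(1 + R)))
A(t, o) = (-7/6 + o)/(-4 + t) (A(t, o) = (o - 7/(2 + 2*2))/(t - 4) = (o - 7/(2 + 4))/(-4 + t) = (o - 7/6)/(-4 + t) = (-7/6 + o)/(-4 + t))
(216 - 19) + A(10, 14) = (216 - 19) + (-7/6 + 14)/(-4 + 10) = 197 + (77/6)/6 = 197 + (1/6)*(77/6) = 197 + 77/36 = 7169/36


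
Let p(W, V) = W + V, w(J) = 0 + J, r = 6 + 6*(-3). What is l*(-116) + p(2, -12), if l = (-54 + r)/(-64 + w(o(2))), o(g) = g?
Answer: -4138/31 ≈ -133.48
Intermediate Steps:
r = -12 (r = 6 - 18 = -12)
w(J) = J
l = 33/31 (l = (-54 - 12)/(-64 + 2) = -66/(-62) = -66*(-1/62) = 33/31 ≈ 1.0645)
p(W, V) = V + W
l*(-116) + p(2, -12) = (33/31)*(-116) + (-12 + 2) = -3828/31 - 10 = -4138/31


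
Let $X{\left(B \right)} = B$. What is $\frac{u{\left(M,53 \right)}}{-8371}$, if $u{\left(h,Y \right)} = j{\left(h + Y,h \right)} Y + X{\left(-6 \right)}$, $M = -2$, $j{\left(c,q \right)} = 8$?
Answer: $- \frac{38}{761} \approx -0.049934$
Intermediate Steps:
$u{\left(h,Y \right)} = -6 + 8 Y$ ($u{\left(h,Y \right)} = 8 Y - 6 = -6 + 8 Y$)
$\frac{u{\left(M,53 \right)}}{-8371} = \frac{-6 + 8 \cdot 53}{-8371} = \left(-6 + 424\right) \left(- \frac{1}{8371}\right) = 418 \left(- \frac{1}{8371}\right) = - \frac{38}{761}$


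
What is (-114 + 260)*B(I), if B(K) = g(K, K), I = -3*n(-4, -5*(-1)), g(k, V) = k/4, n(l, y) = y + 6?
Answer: -2409/2 ≈ -1204.5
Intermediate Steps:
n(l, y) = 6 + y
g(k, V) = k/4 (g(k, V) = k*(¼) = k/4)
I = -33 (I = -3*(6 - 5*(-1)) = -3*(6 + 5) = -3*11 = -33)
B(K) = K/4
(-114 + 260)*B(I) = (-114 + 260)*((¼)*(-33)) = 146*(-33/4) = -2409/2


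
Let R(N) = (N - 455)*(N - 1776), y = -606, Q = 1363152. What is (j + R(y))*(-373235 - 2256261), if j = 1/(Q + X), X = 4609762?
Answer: -19846591079818631692/2986457 ≈ -6.6455e+12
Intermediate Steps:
R(N) = (-1776 + N)*(-455 + N) (R(N) = (-455 + N)*(-1776 + N) = (-1776 + N)*(-455 + N))
j = 1/5972914 (j = 1/(1363152 + 4609762) = 1/5972914 ≈ 1.6742e-7)
(j + R(y))*(-373235 - 2256261) = (1/5972914 + (808080 + (-606)² - 2231*(-606)))*(-373235 - 2256261) = (1/5972914 + (808080 + 367236 + 1351986))*(-2629496) = (1/5972914 + 2527302)*(-2629496) = (15095357498029/5972914)*(-2629496) = -19846591079818631692/2986457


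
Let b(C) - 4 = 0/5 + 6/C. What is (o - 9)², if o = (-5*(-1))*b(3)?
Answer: 441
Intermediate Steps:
b(C) = 4 + 6/C (b(C) = 4 + (0/5 + 6/C) = 4 + (0*(⅕) + 6/C) = 4 + (0 + 6/C) = 4 + 6/C)
o = 30 (o = (-5*(-1))*(4 + 6/3) = 5*(4 + 6*(⅓)) = 5*(4 + 2) = 5*6 = 30)
(o - 9)² = (30 - 9)² = 21² = 441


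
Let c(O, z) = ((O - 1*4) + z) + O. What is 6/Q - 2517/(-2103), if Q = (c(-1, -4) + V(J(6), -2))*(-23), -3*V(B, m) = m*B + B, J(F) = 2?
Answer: 276467/225722 ≈ 1.2248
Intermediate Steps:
c(O, z) = -4 + z + 2*O (c(O, z) = ((O - 4) + z) + O = ((-4 + O) + z) + O = (-4 + O + z) + O = -4 + z + 2*O)
V(B, m) = -B/3 - B*m/3 (V(B, m) = -(m*B + B)/3 = -(B*m + B)/3 = -(B + B*m)/3 = -B/3 - B*m/3)
Q = 644/3 (Q = ((-4 - 4 + 2*(-1)) - 1/3*2*(1 - 2))*(-23) = ((-4 - 4 - 2) - 1/3*2*(-1))*(-23) = (-10 + 2/3)*(-23) = -28/3*(-23) = 644/3 ≈ 214.67)
6/Q - 2517/(-2103) = 6/(644/3) - 2517/(-2103) = 6*(3/644) - 2517*(-1/2103) = 9/322 + 839/701 = 276467/225722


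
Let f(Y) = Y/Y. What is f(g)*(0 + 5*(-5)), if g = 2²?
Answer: -25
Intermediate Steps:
g = 4
f(Y) = 1
f(g)*(0 + 5*(-5)) = 1*(0 + 5*(-5)) = 1*(0 - 25) = 1*(-25) = -25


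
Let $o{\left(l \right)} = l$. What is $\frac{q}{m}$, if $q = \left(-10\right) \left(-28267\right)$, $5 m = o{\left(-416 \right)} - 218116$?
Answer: $- \frac{706675}{109266} \approx -6.4675$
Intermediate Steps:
$m = - \frac{218532}{5}$ ($m = \frac{-416 - 218116}{5} = \frac{1}{5} \left(-218532\right) = - \frac{218532}{5} \approx -43706.0$)
$q = 282670$
$\frac{q}{m} = \frac{282670}{- \frac{218532}{5}} = 282670 \left(- \frac{5}{218532}\right) = - \frac{706675}{109266}$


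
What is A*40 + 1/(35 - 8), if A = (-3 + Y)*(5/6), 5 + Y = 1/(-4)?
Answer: -7424/27 ≈ -274.96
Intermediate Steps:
Y = -21/4 (Y = -5 + 1/(-4) = -5 + 1*(-¼) = -5 - ¼ = -21/4 ≈ -5.2500)
A = -55/8 (A = (-3 - 21/4)*(5/6) = -165/(4*6) = -33/4*⅚ = -55/8 ≈ -6.8750)
A*40 + 1/(35 - 8) = -55/8*40 + 1/(35 - 8) = -275 + 1/27 = -7424/27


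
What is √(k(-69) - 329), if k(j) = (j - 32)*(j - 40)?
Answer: 2*√2670 ≈ 103.34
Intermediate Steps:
k(j) = (-40 + j)*(-32 + j) (k(j) = (-32 + j)*(-40 + j) = (-40 + j)*(-32 + j))
√(k(-69) - 329) = √((1280 + (-69)² - 72*(-69)) - 329) = √((1280 + 4761 + 4968) - 329) = √(11009 - 329) = √10680 = 2*√2670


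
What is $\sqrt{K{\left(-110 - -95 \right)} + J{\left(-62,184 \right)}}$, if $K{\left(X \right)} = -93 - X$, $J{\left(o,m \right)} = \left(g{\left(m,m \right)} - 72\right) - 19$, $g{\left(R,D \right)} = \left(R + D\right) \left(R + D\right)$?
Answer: $\sqrt{135255} \approx 367.77$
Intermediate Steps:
$g{\left(R,D \right)} = \left(D + R\right)^{2}$ ($g{\left(R,D \right)} = \left(D + R\right) \left(D + R\right) = \left(D + R\right)^{2}$)
$J{\left(o,m \right)} = -91 + 4 m^{2}$ ($J{\left(o,m \right)} = \left(\left(m + m\right)^{2} - 72\right) - 19 = \left(\left(2 m\right)^{2} - 72\right) - 19 = \left(4 m^{2} - 72\right) - 19 = \left(-72 + 4 m^{2}\right) - 19 = -91 + 4 m^{2}$)
$\sqrt{K{\left(-110 - -95 \right)} + J{\left(-62,184 \right)}} = \sqrt{\left(-93 - \left(-110 - -95\right)\right) - \left(91 - 4 \cdot 184^{2}\right)} = \sqrt{\left(-93 - \left(-110 + 95\right)\right) + \left(-91 + 4 \cdot 33856\right)} = \sqrt{\left(-93 - -15\right) + \left(-91 + 135424\right)} = \sqrt{\left(-93 + 15\right) + 135333} = \sqrt{-78 + 135333} = \sqrt{135255}$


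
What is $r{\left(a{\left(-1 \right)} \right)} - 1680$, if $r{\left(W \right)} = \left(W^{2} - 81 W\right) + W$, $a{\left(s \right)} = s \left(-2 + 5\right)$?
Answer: $-1431$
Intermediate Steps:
$a{\left(s \right)} = 3 s$ ($a{\left(s \right)} = s 3 = 3 s$)
$r{\left(W \right)} = W^{2} - 80 W$
$r{\left(a{\left(-1 \right)} \right)} - 1680 = 3 \left(-1\right) \left(-80 + 3 \left(-1\right)\right) - 1680 = - 3 \left(-80 - 3\right) - 1680 = \left(-3\right) \left(-83\right) - 1680 = 249 - 1680 = -1431$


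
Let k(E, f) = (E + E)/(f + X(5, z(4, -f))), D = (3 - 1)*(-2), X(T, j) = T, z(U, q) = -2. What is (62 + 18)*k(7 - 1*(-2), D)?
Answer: 1440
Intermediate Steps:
D = -4 (D = 2*(-2) = -4)
k(E, f) = 2*E/(5 + f) (k(E, f) = (E + E)/(f + 5) = (2*E)/(5 + f) = 2*E/(5 + f))
(62 + 18)*k(7 - 1*(-2), D) = (62 + 18)*(2*(7 - 1*(-2))/(5 - 4)) = 80*(2*(7 + 2)/1) = 80*(2*9*1) = 80*18 = 1440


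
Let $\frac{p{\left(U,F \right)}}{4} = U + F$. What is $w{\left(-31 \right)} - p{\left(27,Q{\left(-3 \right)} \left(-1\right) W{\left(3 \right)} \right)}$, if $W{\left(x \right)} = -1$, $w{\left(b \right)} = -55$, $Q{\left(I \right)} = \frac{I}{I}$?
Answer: $-167$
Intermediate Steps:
$Q{\left(I \right)} = 1$
$p{\left(U,F \right)} = 4 F + 4 U$ ($p{\left(U,F \right)} = 4 \left(U + F\right) = 4 \left(F + U\right) = 4 F + 4 U$)
$w{\left(-31 \right)} - p{\left(27,Q{\left(-3 \right)} \left(-1\right) W{\left(3 \right)} \right)} = -55 - \left(4 \cdot 1 \left(-1\right) \left(-1\right) + 4 \cdot 27\right) = -55 - \left(4 \left(\left(-1\right) \left(-1\right)\right) + 108\right) = -55 - \left(4 \cdot 1 + 108\right) = -55 - \left(4 + 108\right) = -55 - 112 = -167$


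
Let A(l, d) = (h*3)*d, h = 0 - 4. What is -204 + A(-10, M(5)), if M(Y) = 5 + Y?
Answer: -324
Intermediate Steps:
h = -4
A(l, d) = -12*d (A(l, d) = (-4*3)*d = -12*d)
-204 + A(-10, M(5)) = -204 - 12*(5 + 5) = -204 - 12*10 = -204 - 120 = -324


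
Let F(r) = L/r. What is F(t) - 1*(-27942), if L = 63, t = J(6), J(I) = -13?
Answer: 363183/13 ≈ 27937.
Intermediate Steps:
t = -13
F(r) = 63/r
F(t) - 1*(-27942) = 63/(-13) - 1*(-27942) = 63*(-1/13) + 27942 = -63/13 + 27942 = 363183/13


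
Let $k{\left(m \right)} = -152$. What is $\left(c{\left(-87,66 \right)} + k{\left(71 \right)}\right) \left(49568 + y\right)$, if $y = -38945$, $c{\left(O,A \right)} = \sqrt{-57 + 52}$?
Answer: $-1614696 + 10623 i \sqrt{5} \approx -1.6147 \cdot 10^{6} + 23754.0 i$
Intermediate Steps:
$c{\left(O,A \right)} = i \sqrt{5}$ ($c{\left(O,A \right)} = \sqrt{-5} = i \sqrt{5}$)
$\left(c{\left(-87,66 \right)} + k{\left(71 \right)}\right) \left(49568 + y\right) = \left(i \sqrt{5} - 152\right) \left(49568 - 38945\right) = \left(-152 + i \sqrt{5}\right) 10623 = -1614696 + 10623 i \sqrt{5}$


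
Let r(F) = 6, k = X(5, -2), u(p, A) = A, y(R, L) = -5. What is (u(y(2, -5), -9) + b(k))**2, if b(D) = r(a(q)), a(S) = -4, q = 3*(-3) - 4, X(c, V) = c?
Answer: 9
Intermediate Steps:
q = -13 (q = -9 - 4 = -13)
k = 5
b(D) = 6
(u(y(2, -5), -9) + b(k))**2 = (-9 + 6)**2 = (-3)**2 = 9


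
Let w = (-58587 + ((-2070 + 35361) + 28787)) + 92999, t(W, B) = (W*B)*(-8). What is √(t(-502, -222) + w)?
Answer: I*√795062 ≈ 891.66*I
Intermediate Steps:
t(W, B) = -8*B*W (t(W, B) = (B*W)*(-8) = -8*B*W)
w = 96490 (w = (-58587 + (33291 + 28787)) + 92999 = (-58587 + 62078) + 92999 = 3491 + 92999 = 96490)
√(t(-502, -222) + w) = √(-8*(-222)*(-502) + 96490) = √(-891552 + 96490) = √(-795062) = I*√795062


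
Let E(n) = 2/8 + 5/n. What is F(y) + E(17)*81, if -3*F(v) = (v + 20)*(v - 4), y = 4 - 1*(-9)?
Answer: -3735/68 ≈ -54.926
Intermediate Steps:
E(n) = 1/4 + 5/n (E(n) = 2*(1/8) + 5/n = 1/4 + 5/n)
y = 13 (y = 4 + 9 = 13)
F(v) = -(-4 + v)*(20 + v)/3 (F(v) = -(v + 20)*(v - 4)/3 = -(20 + v)*(-4 + v)/3 = -(-4 + v)*(20 + v)/3)
F(y) + E(17)*81 = (80/3 - 16/3*13 - 1/3*13**2) + ((1/4)*(20 + 17)/17)*81 = (80/3 - 208/3 - 1/3*169) + ((1/4)*(1/17)*37)*81 = (80/3 - 208/3 - 169/3) + (37/68)*81 = -99 + 2997/68 = -3735/68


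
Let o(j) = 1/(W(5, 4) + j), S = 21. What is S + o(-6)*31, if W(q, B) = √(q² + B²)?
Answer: 291/5 + 31*√41/5 ≈ 97.899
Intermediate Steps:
W(q, B) = √(B² + q²)
o(j) = 1/(j + √41) (o(j) = 1/(√(4² + 5²) + j) = 1/(√(16 + 25) + j) = 1/(√41 + j) = 1/(j + √41))
S + o(-6)*31 = 21 + 31/(-6 + √41)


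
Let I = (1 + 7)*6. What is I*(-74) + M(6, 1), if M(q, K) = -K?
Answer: -3553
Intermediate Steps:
I = 48 (I = 8*6 = 48)
I*(-74) + M(6, 1) = 48*(-74) - 1*1 = -3552 - 1 = -3553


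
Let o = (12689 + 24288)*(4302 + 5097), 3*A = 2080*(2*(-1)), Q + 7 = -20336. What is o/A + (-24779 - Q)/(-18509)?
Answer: -1484477998997/5922880 ≈ -2.5063e+5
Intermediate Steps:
Q = -20343 (Q = -7 - 20336 = -20343)
A = -4160/3 (A = (2080*(2*(-1)))/3 = (2080*(-2))/3 = (⅓)*(-4160) = -4160/3 ≈ -1386.7)
o = 347546823 (o = 36977*9399 = 347546823)
o/A + (-24779 - Q)/(-18509) = 347546823/(-4160/3) + (-24779 - 1*(-20343))/(-18509) = 347546823*(-3/4160) + (-24779 + 20343)*(-1/18509) = -80203113/320 - 4436*(-1/18509) = -80203113/320 + 4436/18509 = -1484477998997/5922880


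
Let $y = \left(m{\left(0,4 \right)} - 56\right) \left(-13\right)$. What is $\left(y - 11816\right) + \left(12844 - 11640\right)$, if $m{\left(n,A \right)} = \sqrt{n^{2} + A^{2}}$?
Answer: $-9936$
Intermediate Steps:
$m{\left(n,A \right)} = \sqrt{A^{2} + n^{2}}$
$y = 676$ ($y = \left(\sqrt{4^{2} + 0^{2}} - 56\right) \left(-13\right) = \left(\sqrt{16 + 0} - 56\right) \left(-13\right) = \left(\sqrt{16} - 56\right) \left(-13\right) = \left(4 - 56\right) \left(-13\right) = \left(-52\right) \left(-13\right) = 676$)
$\left(y - 11816\right) + \left(12844 - 11640\right) = \left(676 - 11816\right) + \left(12844 - 11640\right) = -11140 + \left(12844 - 11640\right) = -11140 + 1204 = -9936$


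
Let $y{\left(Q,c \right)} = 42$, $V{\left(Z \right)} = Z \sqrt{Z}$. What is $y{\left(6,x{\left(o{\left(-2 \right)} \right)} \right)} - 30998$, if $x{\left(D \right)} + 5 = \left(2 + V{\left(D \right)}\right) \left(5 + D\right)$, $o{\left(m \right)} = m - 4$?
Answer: $-30956$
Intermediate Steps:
$o{\left(m \right)} = -4 + m$
$V{\left(Z \right)} = Z^{\frac{3}{2}}$
$x{\left(D \right)} = -5 + \left(2 + D^{\frac{3}{2}}\right) \left(5 + D\right)$
$y{\left(6,x{\left(o{\left(-2 \right)} \right)} \right)} - 30998 = 42 - 30998 = -30956$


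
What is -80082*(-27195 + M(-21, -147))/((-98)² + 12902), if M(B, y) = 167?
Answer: 360742716/3751 ≈ 96172.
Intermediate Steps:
-80082*(-27195 + M(-21, -147))/((-98)² + 12902) = -80082*(-27195 + 167)/((-98)² + 12902) = -80082*(-27028/(9604 + 12902)) = -80082/(22506*(-1/27028)) = -80082/(-11253/13514) = -80082*(-13514/11253) = 360742716/3751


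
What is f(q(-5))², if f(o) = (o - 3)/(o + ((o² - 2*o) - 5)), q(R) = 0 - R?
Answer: 4/225 ≈ 0.017778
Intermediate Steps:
q(R) = -R
f(o) = (-3 + o)/(-5 + o² - o) (f(o) = (-3 + o)/(o + (-5 + o² - 2*o)) = (-3 + o)/(-5 + o² - o))
f(q(-5))² = ((3 - (-1)*(-5))/(5 - 1*(-5) - (-1*(-5))²))² = ((3 - 1*5)/(5 + 5 - 1*5²))² = ((3 - 5)/(5 + 5 - 1*25))² = (-2/(5 + 5 - 25))² = (-2/(-15))² = (-1/15*(-2))² = (2/15)² = 4/225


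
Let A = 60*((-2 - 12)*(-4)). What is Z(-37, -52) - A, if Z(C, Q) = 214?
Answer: -3146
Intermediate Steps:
A = 3360 (A = 60*(-14*(-4)) = 60*56 = 3360)
Z(-37, -52) - A = 214 - 1*3360 = 214 - 3360 = -3146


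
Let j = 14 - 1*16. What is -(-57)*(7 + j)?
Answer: 285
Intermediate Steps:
j = -2 (j = 14 - 16 = -2)
-(-57)*(7 + j) = -(-57)*(7 - 2) = -(-57)*5 = -3*(-95) = 285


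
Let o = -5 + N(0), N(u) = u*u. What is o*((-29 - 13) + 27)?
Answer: 75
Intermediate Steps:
N(u) = u**2
o = -5 (o = -5 + 0**2 = -5 + 0 = -5)
o*((-29 - 13) + 27) = -5*((-29 - 13) + 27) = -5*(-42 + 27) = -5*(-15) = 75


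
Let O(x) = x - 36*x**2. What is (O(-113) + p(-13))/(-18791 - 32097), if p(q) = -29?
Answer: 229913/25444 ≈ 9.0360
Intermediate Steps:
O(x) = x - 36*x**2
(O(-113) + p(-13))/(-18791 - 32097) = (-113*(1 - 36*(-113)) - 29)/(-18791 - 32097) = (-113*(1 + 4068) - 29)/(-50888) = (-113*4069 - 29)*(-1/50888) = (-459797 - 29)*(-1/50888) = -459826*(-1/50888) = 229913/25444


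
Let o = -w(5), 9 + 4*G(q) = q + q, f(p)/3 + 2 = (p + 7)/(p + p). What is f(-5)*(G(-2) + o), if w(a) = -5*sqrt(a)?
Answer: 429/20 - 33*sqrt(5) ≈ -52.340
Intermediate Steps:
f(p) = -6 + 3*(7 + p)/(2*p) (f(p) = -6 + 3*((p + 7)/(p + p)) = -6 + 3*((7 + p)/((2*p))) = -6 + 3*((7 + p)*(1/(2*p))) = -6 + 3*((7 + p)/(2*p)) = -6 + 3*(7 + p)/(2*p))
G(q) = -9/4 + q/2 (G(q) = -9/4 + (q + q)/4 = -9/4 + (2*q)/4 = -9/4 + q/2)
o = 5*sqrt(5) (o = -(-5)*sqrt(5) = 5*sqrt(5) ≈ 11.180)
f(-5)*(G(-2) + o) = ((3/2)*(7 - 3*(-5))/(-5))*((-9/4 + (1/2)*(-2)) + 5*sqrt(5)) = ((3/2)*(-1/5)*(7 + 15))*((-9/4 - 1) + 5*sqrt(5)) = ((3/2)*(-1/5)*22)*(-13/4 + 5*sqrt(5)) = -33*(-13/4 + 5*sqrt(5))/5 = 429/20 - 33*sqrt(5)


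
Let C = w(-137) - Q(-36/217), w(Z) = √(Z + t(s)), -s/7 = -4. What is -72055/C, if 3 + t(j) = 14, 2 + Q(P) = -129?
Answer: -9439205/17287 + 216165*I*√14/17287 ≈ -546.03 + 46.787*I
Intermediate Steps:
Q(P) = -131 (Q(P) = -2 - 129 = -131)
s = 28 (s = -7*(-4) = 28)
t(j) = 11 (t(j) = -3 + 14 = 11)
w(Z) = √(11 + Z) (w(Z) = √(Z + 11) = √(11 + Z))
C = 131 + 3*I*√14 (C = √(11 - 137) - 1*(-131) = √(-126) + 131 = 3*I*√14 + 131 = 131 + 3*I*√14 ≈ 131.0 + 11.225*I)
-72055/C = -72055/(131 + 3*I*√14)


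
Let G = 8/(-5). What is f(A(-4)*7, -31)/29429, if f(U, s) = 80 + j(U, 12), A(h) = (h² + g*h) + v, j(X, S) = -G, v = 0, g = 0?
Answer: 408/147145 ≈ 0.0027728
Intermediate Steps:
G = -8/5 (G = 8*(-⅕) = -8/5 ≈ -1.6000)
j(X, S) = 8/5 (j(X, S) = -1*(-8/5) = 8/5)
A(h) = h² (A(h) = (h² + 0*h) + 0 = (h² + 0) + 0 = h² + 0 = h²)
f(U, s) = 408/5 (f(U, s) = 80 + 8/5 = 408/5)
f(A(-4)*7, -31)/29429 = (408/5)/29429 = (408/5)*(1/29429) = 408/147145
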